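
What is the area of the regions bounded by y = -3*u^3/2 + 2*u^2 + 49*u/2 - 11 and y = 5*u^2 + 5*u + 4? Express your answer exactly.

1741/8

Set the curves equal: -3*u^3/2 + 2*u^2 + 49*u/2 - 11 = 5*u^2 + 5*u + 4, so -3*u^3/2 - 3*u^2 + 39*u/2 - 15 = 0, which factors as -3*(u - 2)*(u - 1)*(u + 5)/2 = 0. The curves meet at u = -5, 1, 2.
On [-5, 1], y = 5*u^2 + 5*u + 4 is on top; that piece has area ∫[-5,1] (-(-3*u^3/2 - 3*u^2 + 39*u/2 - 15)) du = 216.
On [1, 2], y = -3*u^3/2 + 2*u^2 + 49*u/2 - 11 is on top; that piece has area ∫[1,2] (-3*u^3/2 - 3*u^2 + 39*u/2 - 15) du = 13/8.
Total enclosed area = 216 + 13/8 = 1741/8.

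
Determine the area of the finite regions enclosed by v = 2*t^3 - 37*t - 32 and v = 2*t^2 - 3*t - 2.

Set the curves equal: 2*t^3 - 37*t - 32 = 2*t^2 - 3*t - 2, so 2*t^3 - 2*t^2 - 34*t - 30 = 0, which factors as 2*(t - 5)*(t + 1)*(t + 3) = 0. The curves meet at t = -3, -1, 5.
On [-3, -1], v = 2*t^3 - 37*t - 32 is on top; that piece has area ∫[-3,-1] (2*t^3 - 2*t^2 - 34*t - 30) dt = 56/3.
On [-1, 5], v = 2*t^2 - 3*t - 2 is on top; that piece has area ∫[-1,5] (-(2*t^3 - 2*t^2 - 34*t - 30)) dt = 360.
Total enclosed area = 56/3 + 360 = 1136/3.

1136/3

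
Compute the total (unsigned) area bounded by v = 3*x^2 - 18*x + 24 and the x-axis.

4

The curve meets the x-axis where 3*x^2 - 18*x + 24 = 0, i.e. 3*(x - 4)*(x - 2) = 0, at x = 2, 4.
On [2, 4] the curve lies below the axis; ∫[2,4] (3*x^2 - 18*x + 24) dx = -4, giving area 4.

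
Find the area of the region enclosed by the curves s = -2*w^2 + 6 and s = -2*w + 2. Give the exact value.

9

Both boundary curves give s as a function of w, so integrate with respect to w. Setting them equal: -2*w^2 + 2*w + 4 = 0, i.e. -2*(w - 2)*(w + 1) = 0, so they meet at w = -1, 2.
For w in [-1, 2], s = -2*w^2 + 6 is on the right; area = ∫[-1,2] (-2*w^2 + 2*w + 4) dw = 9.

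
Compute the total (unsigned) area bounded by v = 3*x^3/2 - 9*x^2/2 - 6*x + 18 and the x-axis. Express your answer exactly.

393/8

The curve meets the x-axis where 3*x^3/2 - 9*x^2/2 - 6*x + 18 = 0, i.e. 3*(x - 3)*(x - 2)*(x + 2)/2 = 0, at x = -2, 2, 3.
On [-2, 2] the curve lies above the axis; ∫[-2,2] (3*x^3/2 - 9*x^2/2 - 6*x + 18) dx = 48, giving area 48.
On [2, 3] the curve lies below the axis; ∫[2,3] (3*x^3/2 - 9*x^2/2 - 6*x + 18) dx = -9/8, giving area 9/8.
Total area = 48 + 9/8 = 393/8.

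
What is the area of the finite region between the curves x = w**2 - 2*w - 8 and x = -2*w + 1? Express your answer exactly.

36

Both boundary curves give x as a function of w, so integrate with respect to w. Setting them equal: w**2 - 9 = 0, i.e. (w - 3)*(w + 3) = 0, so they meet at w = -3, 3.
For w in [-3, 3], x = w**2 - 2*w - 8 is on the left; area = ∫[-3,3] (-(w**2 - 9)) dw = 36.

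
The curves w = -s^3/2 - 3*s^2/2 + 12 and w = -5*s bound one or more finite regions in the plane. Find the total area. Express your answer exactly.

407/8

Set the curves equal: -s^3/2 - 3*s^2/2 + 12 = -5*s, so -s^3/2 - 3*s^2/2 + 5*s + 12 = 0, which factors as -(s - 3)*(s + 2)*(s + 4)/2 = 0. The curves meet at s = -4, -2, 3.
On [-4, -2], w = -5*s is on top; that piece has area ∫[-4,-2] (-(-s^3/2 - 3*s^2/2 + 5*s + 12)) ds = 4.
On [-2, 3], w = -s^3/2 - 3*s^2/2 + 12 is on top; that piece has area ∫[-2,3] (-s^3/2 - 3*s^2/2 + 5*s + 12) ds = 375/8.
Total enclosed area = 4 + 375/8 = 407/8.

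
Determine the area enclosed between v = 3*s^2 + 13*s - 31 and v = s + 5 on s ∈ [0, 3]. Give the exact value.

53

The difference (3*s^2 + 13*s - 31) - (s + 5) = 3*s^2 + 12*s - 36 changes sign at s = 2 inside [0, 3], so split the integral there.
∫[0,2] (3*s^2 + 12*s - 36) ds = -40; the area of that piece is 40.
∫[2,3] (3*s^2 + 12*s - 36) ds = 13.
Total area = 40 + 13 = 53.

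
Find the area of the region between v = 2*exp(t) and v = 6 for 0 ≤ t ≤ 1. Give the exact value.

8 - 2*exp(1)

On [0, 1], (2*exp(t)) - (6) = 2*exp(t) - 6 is ≤ 0 throughout, so the area is a single integral of |2*exp(t) - 6|.
∫[0,1] (2*exp(t) - 6) dt = -8 + 2*exp(1); the area of that piece is 8 - 2*exp(1).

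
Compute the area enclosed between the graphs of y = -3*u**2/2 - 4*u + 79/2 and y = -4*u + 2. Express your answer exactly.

Set the curves equal: -3*u**2/2 - 4*u + 79/2 = -4*u + 2, so -3*u**2/2 + 75/2 = 0, which factors as -3*(u - 5)*(u + 5)/2 = 0. The curves meet at u = -5, 5.
On [-5, 5], y = -3*u**2/2 - 4*u + 79/2 is on top; that piece has area ∫[-5,5] (-3*u**2/2 + 75/2) du = 250.

250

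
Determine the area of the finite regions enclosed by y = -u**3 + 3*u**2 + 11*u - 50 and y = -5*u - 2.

Set the curves equal: -u**3 + 3*u**2 + 11*u - 50 = -5*u - 2, so -u**3 + 3*u**2 + 16*u - 48 = 0, which factors as -(u - 4)*(u - 3)*(u + 4) = 0. The curves meet at u = -4, 3, 4.
On [-4, 3], y = -5*u - 2 is on top; that piece has area ∫[-4,3] (-(-u**3 + 3*u**2 + 16*u - 48)) du = 1029/4.
On [3, 4], y = -u**3 + 3*u**2 + 11*u - 50 is on top; that piece has area ∫[3,4] (-u**3 + 3*u**2 + 16*u - 48) du = 5/4.
Total enclosed area = 1029/4 + 5/4 = 517/2.

517/2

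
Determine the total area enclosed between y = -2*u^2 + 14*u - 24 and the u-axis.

The curve meets the u-axis where -2*u^2 + 14*u - 24 = 0, i.e. -2*(u - 4)*(u - 3) = 0, at u = 3, 4.
On [3, 4] the curve lies above the axis; ∫[3,4] (-2*u^2 + 14*u - 24) du = 1/3, giving area 1/3.

1/3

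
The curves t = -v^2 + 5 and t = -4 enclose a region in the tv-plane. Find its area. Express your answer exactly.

Both boundary curves give t as a function of v, so integrate with respect to v. Setting them equal: -v^2 + 9 = 0, i.e. -(v - 3)*(v + 3) = 0, so they meet at v = -3, 3.
For v in [-3, 3], t = -v^2 + 5 is on the right; area = ∫[-3,3] (-v^2 + 9) dv = 36.

36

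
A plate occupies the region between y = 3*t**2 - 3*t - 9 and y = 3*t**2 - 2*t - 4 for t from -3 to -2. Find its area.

5/2

On [-3, -2], (3*t**2 - 3*t - 9) - (3*t**2 - 2*t - 4) = -t - 5 is ≤ 0 throughout, so the area is a single integral of |-t - 5|.
∫[-3,-2] (-t - 5) dt = -5/2; the area of that piece is 5/2.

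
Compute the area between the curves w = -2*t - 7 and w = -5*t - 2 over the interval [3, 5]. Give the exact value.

14

On [3, 5], (-2*t - 7) - (-5*t - 2) = 3*t - 5 is ≥ 0 throughout, so the area is a single integral of |3*t - 5|.
∫[3,5] (3*t - 5) dt = 14.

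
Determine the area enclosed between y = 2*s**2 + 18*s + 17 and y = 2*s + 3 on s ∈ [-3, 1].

48

The difference (2*s**2 + 18*s + 17) - (2*s + 3) = 2*s**2 + 16*s + 14 changes sign at s = -1 inside [-3, 1], so split the integral there.
∫[-3,-1] (2*s**2 + 16*s + 14) ds = -56/3; the area of that piece is 56/3.
∫[-1,1] (2*s**2 + 16*s + 14) ds = 88/3.
Total area = 56/3 + 88/3 = 48.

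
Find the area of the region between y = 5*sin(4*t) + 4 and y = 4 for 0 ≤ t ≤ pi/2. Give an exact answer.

The difference (5*sin(4*t) + 4) - (4) = 5*sin(4*t) changes sign at t = pi/4 inside [0, pi/2], so split the integral there.
∫[0,pi/4] (5*sin(4*t)) dt = 5/2.
∫[pi/4,pi/2] (5*sin(4*t)) dt = -5/2; the area of that piece is 5/2.
Total area = 5/2 + 5/2 = 5.

5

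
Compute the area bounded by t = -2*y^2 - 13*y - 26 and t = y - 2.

1/3

Both boundary curves give t as a function of y, so integrate with respect to y. Setting them equal: -2*y^2 - 14*y - 24 = 0, i.e. -2*(y + 3)*(y + 4) = 0, so they meet at y = -4, -3.
For y in [-4, -3], t = -2*y^2 - 13*y - 26 is on the right; area = ∫[-4,-3] (-2*y^2 - 14*y - 24) dy = 1/3.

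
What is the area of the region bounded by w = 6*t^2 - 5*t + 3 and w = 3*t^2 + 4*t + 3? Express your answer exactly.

Set the curves equal: 6*t^2 - 5*t + 3 = 3*t^2 + 4*t + 3, so 3*t^2 - 9*t = 0, which factors as 3*t*(t - 3) = 0. The curves meet at t = 0, 3.
On [0, 3], w = 3*t^2 + 4*t + 3 is on top; that piece has area ∫[0,3] (-(3*t^2 - 9*t)) dt = 27/2.

27/2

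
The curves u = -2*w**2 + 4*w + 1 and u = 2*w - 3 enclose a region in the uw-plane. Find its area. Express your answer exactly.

Both boundary curves give u as a function of w, so integrate with respect to w. Setting them equal: -2*w**2 + 2*w + 4 = 0, i.e. -2*(w - 2)*(w + 1) = 0, so they meet at w = -1, 2.
For w in [-1, 2], u = -2*w**2 + 4*w + 1 is on the right; area = ∫[-1,2] (-2*w**2 + 2*w + 4) dw = 9.

9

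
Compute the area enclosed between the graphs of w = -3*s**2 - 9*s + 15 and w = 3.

Set the curves equal: -3*s**2 - 9*s + 15 = 3, so -3*s**2 - 9*s + 12 = 0, which factors as -3*(s - 1)*(s + 4) = 0. The curves meet at s = -4, 1.
On [-4, 1], w = -3*s**2 - 9*s + 15 is on top; that piece has area ∫[-4,1] (-3*s**2 - 9*s + 12) ds = 125/2.

125/2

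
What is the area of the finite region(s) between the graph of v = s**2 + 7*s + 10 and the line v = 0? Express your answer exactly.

9/2

The curve meets the s-axis where s**2 + 7*s + 10 = 0, i.e. (s + 2)*(s + 5) = 0, at s = -5, -2.
On [-5, -2] the curve lies below the axis; ∫[-5,-2] (s**2 + 7*s + 10) ds = -9/2, giving area 9/2.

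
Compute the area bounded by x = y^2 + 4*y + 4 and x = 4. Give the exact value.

32/3

Both boundary curves give x as a function of y, so integrate with respect to y. Setting them equal: y^2 + 4*y = 0, i.e. y*(y + 4) = 0, so they meet at y = -4, 0.
For y in [-4, 0], x = y^2 + 4*y + 4 is on the left; area = ∫[-4,0] (-(y^2 + 4*y)) dy = 32/3.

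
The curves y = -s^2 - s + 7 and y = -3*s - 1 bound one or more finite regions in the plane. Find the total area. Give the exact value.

Set the curves equal: -s^2 - s + 7 = -3*s - 1, so -s^2 + 2*s + 8 = 0, which factors as -(s - 4)*(s + 2) = 0. The curves meet at s = -2, 4.
On [-2, 4], y = -s^2 - s + 7 is on top; that piece has area ∫[-2,4] (-s^2 + 2*s + 8) ds = 36.

36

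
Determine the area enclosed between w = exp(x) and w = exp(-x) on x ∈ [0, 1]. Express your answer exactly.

-2 + exp(-1) + exp(1)

On [0, 1], (exp(x)) - (exp(-x)) = exp(x) - exp(-x) is ≥ 0 throughout, so the area is a single integral of |exp(x) - exp(-x)|.
∫[0,1] (exp(x) - exp(-x)) dx = -2 + exp(-1) + exp(1).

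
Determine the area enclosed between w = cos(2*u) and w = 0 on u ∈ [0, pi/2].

The difference (cos(2*u)) - (0) = cos(2*u) changes sign at u = pi/4 inside [0, pi/2], so split the integral there.
∫[0,pi/4] (cos(2*u)) du = 1/2.
∫[pi/4,pi/2] (cos(2*u)) du = -1/2; the area of that piece is 1/2.
Total area = 1/2 + 1/2 = 1.

1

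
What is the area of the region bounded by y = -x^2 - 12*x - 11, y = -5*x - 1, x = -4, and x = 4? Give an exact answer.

388/3

The difference (-x^2 - 12*x - 11) - (-5*x - 1) = -x^2 - 7*x - 10 changes sign at x = -2 inside [-4, 4], so split the integral there.
∫[-4,-2] (-x^2 - 7*x - 10) dx = 10/3.
∫[-2,4] (-x^2 - 7*x - 10) dx = -126; the area of that piece is 126.
Total area = 10/3 + 126 = 388/3.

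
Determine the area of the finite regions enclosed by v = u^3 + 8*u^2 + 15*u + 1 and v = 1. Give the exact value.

Set the curves equal: u^3 + 8*u^2 + 15*u + 1 = 1, so u^3 + 8*u^2 + 15*u = 0, which factors as u*(u + 3)*(u + 5) = 0. The curves meet at u = -5, -3, 0.
On [-5, -3], v = u^3 + 8*u^2 + 15*u + 1 is on top; that piece has area ∫[-5,-3] (u^3 + 8*u^2 + 15*u) du = 16/3.
On [-3, 0], v = 1 is on top; that piece has area ∫[-3,0] (-(u^3 + 8*u^2 + 15*u)) du = 63/4.
Total enclosed area = 16/3 + 63/4 = 253/12.

253/12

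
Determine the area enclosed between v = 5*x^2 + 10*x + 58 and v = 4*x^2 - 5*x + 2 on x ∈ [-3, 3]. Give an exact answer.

354

On [-3, 3], (5*x^2 + 10*x + 58) - (4*x^2 - 5*x + 2) = x^2 + 15*x + 56 is ≥ 0 throughout, so the area is a single integral of |x^2 + 15*x + 56|.
∫[-3,3] (x^2 + 15*x + 56) dx = 354.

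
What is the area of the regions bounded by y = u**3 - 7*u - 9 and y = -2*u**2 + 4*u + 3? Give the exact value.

Set the curves equal: u**3 - 7*u - 9 = -2*u**2 + 4*u + 3, so u**3 + 2*u**2 - 11*u - 12 = 0, which factors as (u - 3)*(u + 1)*(u + 4) = 0. The curves meet at u = -4, -1, 3.
On [-4, -1], y = u**3 - 7*u - 9 is on top; that piece has area ∫[-4,-1] (u**3 + 2*u**2 - 11*u - 12) du = 99/4.
On [-1, 3], y = -2*u**2 + 4*u + 3 is on top; that piece has area ∫[-1,3] (-(u**3 + 2*u**2 - 11*u - 12)) du = 160/3.
Total enclosed area = 99/4 + 160/3 = 937/12.

937/12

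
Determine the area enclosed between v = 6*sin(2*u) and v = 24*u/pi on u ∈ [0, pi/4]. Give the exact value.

3 - 3*pi/4

On [0, pi/4], (6*sin(2*u)) - (24*u/pi) = -24*u/pi + 6*sin(2*u) is ≥ 0 throughout, so the area is a single integral of |-24*u/pi + 6*sin(2*u)|.
∫[0,pi/4] (-24*u/pi + 6*sin(2*u)) du = 3 - 3*pi/4.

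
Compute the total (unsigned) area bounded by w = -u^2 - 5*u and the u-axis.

125/6

The curve meets the u-axis where -u^2 - 5*u = 0, i.e. -u*(u + 5) = 0, at u = -5, 0.
On [-5, 0] the curve lies above the axis; ∫[-5,0] (-u^2 - 5*u) du = 125/6, giving area 125/6.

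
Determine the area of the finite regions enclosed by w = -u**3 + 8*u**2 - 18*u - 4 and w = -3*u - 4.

253/12

Set the curves equal: -u**3 + 8*u**2 - 18*u - 4 = -3*u - 4, so -u**3 + 8*u**2 - 15*u = 0, which factors as -u*(u - 5)*(u - 3) = 0. The curves meet at u = 0, 3, 5.
On [0, 3], w = -3*u - 4 is on top; that piece has area ∫[0,3] (-(-u**3 + 8*u**2 - 15*u)) du = 63/4.
On [3, 5], w = -u**3 + 8*u**2 - 18*u - 4 is on top; that piece has area ∫[3,5] (-u**3 + 8*u**2 - 15*u) du = 16/3.
Total enclosed area = 63/4 + 16/3 = 253/12.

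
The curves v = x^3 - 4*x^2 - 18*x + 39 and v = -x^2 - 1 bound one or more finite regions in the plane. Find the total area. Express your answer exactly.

999/4

Set the curves equal: x^3 - 4*x^2 - 18*x + 39 = -x^2 - 1, so x^3 - 3*x^2 - 18*x + 40 = 0, which factors as (x - 5)*(x - 2)*(x + 4) = 0. The curves meet at x = -4, 2, 5.
On [-4, 2], v = x^3 - 4*x^2 - 18*x + 39 is on top; that piece has area ∫[-4,2] (x^3 - 3*x^2 - 18*x + 40) dx = 216.
On [2, 5], v = -x^2 - 1 is on top; that piece has area ∫[2,5] (-(x^3 - 3*x^2 - 18*x + 40)) dx = 135/4.
Total enclosed area = 216 + 135/4 = 999/4.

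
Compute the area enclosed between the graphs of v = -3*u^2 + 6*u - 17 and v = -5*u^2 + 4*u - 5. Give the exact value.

125/3

Set the curves equal: -3*u^2 + 6*u - 17 = -5*u^2 + 4*u - 5, so 2*u^2 + 2*u - 12 = 0, which factors as 2*(u - 2)*(u + 3) = 0. The curves meet at u = -3, 2.
On [-3, 2], v = -5*u^2 + 4*u - 5 is on top; that piece has area ∫[-3,2] (-(2*u^2 + 2*u - 12)) du = 125/3.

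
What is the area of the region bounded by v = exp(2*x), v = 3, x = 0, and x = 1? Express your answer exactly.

The difference (exp(2*x)) - (3) = exp(2*x) - 3 changes sign at x = log(3)/2 inside [0, 1], so split the integral there.
∫[0,log(3)/2] (exp(2*x) - 3) dx = 1 - 3*log(3)/2; the area of that piece is -1 + 3*log(3)/2.
∫[log(3)/2,1] (exp(2*x) - 3) dx = -9/2 + 3*log(3)/2 + exp(2)/2.
Total area = (-1 + 3*log(3)/2) + (-9/2 + 3*log(3)/2 + exp(2)/2) = -11/2 + 3*log(3) + exp(2)/2.

-11/2 + 3*log(3) + exp(2)/2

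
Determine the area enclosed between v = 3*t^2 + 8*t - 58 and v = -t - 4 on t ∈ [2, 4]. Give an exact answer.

27

The difference (3*t^2 + 8*t - 58) - (-t - 4) = 3*t^2 + 9*t - 54 changes sign at t = 3 inside [2, 4], so split the integral there.
∫[2,3] (3*t^2 + 9*t - 54) dt = -25/2; the area of that piece is 25/2.
∫[3,4] (3*t^2 + 9*t - 54) dt = 29/2.
Total area = 25/2 + 29/2 = 27.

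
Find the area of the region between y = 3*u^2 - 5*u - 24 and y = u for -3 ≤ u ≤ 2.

The difference (3*u^2 - 5*u - 24) - (u) = 3*u^2 - 6*u - 24 changes sign at u = -2 inside [-3, 2], so split the integral there.
∫[-3,-2] (3*u^2 - 6*u - 24) du = 10.
∫[-2,2] (3*u^2 - 6*u - 24) du = -80; the area of that piece is 80.
Total area = 10 + 80 = 90.

90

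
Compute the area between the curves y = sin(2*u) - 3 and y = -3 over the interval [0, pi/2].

On [0, pi/2], (sin(2*u) - 3) - (-3) = sin(2*u) is ≥ 0 throughout, so the area is a single integral of |sin(2*u)|.
∫[0,pi/2] (sin(2*u)) du = 1.

1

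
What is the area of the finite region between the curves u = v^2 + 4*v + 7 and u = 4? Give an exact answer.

Both boundary curves give u as a function of v, so integrate with respect to v. Setting them equal: v^2 + 4*v + 3 = 0, i.e. (v + 1)*(v + 3) = 0, so they meet at v = -3, -1.
For v in [-3, -1], u = v^2 + 4*v + 7 is on the left; area = ∫[-3,-1] (-(v^2 + 4*v + 3)) dv = 4/3.

4/3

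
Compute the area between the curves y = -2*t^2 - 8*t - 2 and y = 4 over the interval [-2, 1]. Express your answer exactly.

44/3

The difference (-2*t^2 - 8*t - 2) - (4) = -2*t^2 - 8*t - 6 changes sign at t = -1 inside [-2, 1], so split the integral there.
∫[-2,-1] (-2*t^2 - 8*t - 6) dt = 4/3.
∫[-1,1] (-2*t^2 - 8*t - 6) dt = -40/3; the area of that piece is 40/3.
Total area = 4/3 + 40/3 = 44/3.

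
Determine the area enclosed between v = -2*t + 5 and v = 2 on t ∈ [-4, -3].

10

On [-4, -3], (-2*t + 5) - (2) = -2*t + 3 is ≥ 0 throughout, so the area is a single integral of |-2*t + 3|.
∫[-4,-3] (-2*t + 3) dt = 10.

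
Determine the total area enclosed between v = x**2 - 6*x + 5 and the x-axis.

The curve meets the x-axis where x**2 - 6*x + 5 = 0, i.e. (x - 5)*(x - 1) = 0, at x = 1, 5.
On [1, 5] the curve lies below the axis; ∫[1,5] (x**2 - 6*x + 5) dx = -32/3, giving area 32/3.

32/3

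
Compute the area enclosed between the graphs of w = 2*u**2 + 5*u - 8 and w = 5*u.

Set the curves equal: 2*u**2 + 5*u - 8 = 5*u, so 2*u**2 - 8 = 0, which factors as 2*(u - 2)*(u + 2) = 0. The curves meet at u = -2, 2.
On [-2, 2], w = 5*u is on top; that piece has area ∫[-2,2] (-(2*u**2 - 8)) du = 64/3.

64/3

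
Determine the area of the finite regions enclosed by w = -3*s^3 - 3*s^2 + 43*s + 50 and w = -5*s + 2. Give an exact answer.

Set the curves equal: -3*s^3 - 3*s^2 + 43*s + 50 = -5*s + 2, so -3*s^3 - 3*s^2 + 48*s + 48 = 0, which factors as -3*(s - 4)*(s + 1)*(s + 4) = 0. The curves meet at s = -4, -1, 4.
On [-4, -1], w = -5*s + 2 is on top; that piece has area ∫[-4,-1] (-(-3*s^3 - 3*s^2 + 48*s + 48)) ds = 351/4.
On [-1, 4], w = -3*s^3 - 3*s^2 + 43*s + 50 is on top; that piece has area ∫[-1,4] (-3*s^3 - 3*s^2 + 48*s + 48) ds = 1375/4.
Total enclosed area = 351/4 + 1375/4 = 863/2.

863/2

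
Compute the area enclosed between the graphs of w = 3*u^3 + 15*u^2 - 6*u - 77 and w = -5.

Set the curves equal: 3*u^3 + 15*u^2 - 6*u - 77 = -5, so 3*u^3 + 15*u^2 - 6*u - 72 = 0, which factors as 3*(u - 2)*(u + 3)*(u + 4) = 0. The curves meet at u = -4, -3, 2.
On [-4, -3], w = 3*u^3 + 15*u^2 - 6*u - 77 is on top; that piece has area ∫[-4,-3] (3*u^3 + 15*u^2 - 6*u - 72) du = 11/4.
On [-3, 2], w = -5 is on top; that piece has area ∫[-3,2] (-(3*u^3 + 15*u^2 - 6*u - 72)) du = 875/4.
Total enclosed area = 11/4 + 875/4 = 443/2.

443/2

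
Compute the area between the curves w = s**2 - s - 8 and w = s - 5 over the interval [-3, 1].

16

The difference (s**2 - s - 8) - (s - 5) = s**2 - 2*s - 3 changes sign at s = -1 inside [-3, 1], so split the integral there.
∫[-3,-1] (s**2 - 2*s - 3) ds = 32/3.
∫[-1,1] (s**2 - 2*s - 3) ds = -16/3; the area of that piece is 16/3.
Total area = 32/3 + 16/3 = 16.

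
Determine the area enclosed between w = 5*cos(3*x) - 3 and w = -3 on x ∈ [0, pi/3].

10/3

The difference (5*cos(3*x) - 3) - (-3) = 5*cos(3*x) changes sign at x = pi/6 inside [0, pi/3], so split the integral there.
∫[0,pi/6] (5*cos(3*x)) dx = 5/3.
∫[pi/6,pi/3] (5*cos(3*x)) dx = -5/3; the area of that piece is 5/3.
Total area = 5/3 + 5/3 = 10/3.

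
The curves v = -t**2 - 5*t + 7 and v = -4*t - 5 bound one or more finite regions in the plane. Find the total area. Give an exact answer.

Set the curves equal: -t**2 - 5*t + 7 = -4*t - 5, so -t**2 - t + 12 = 0, which factors as -(t - 3)*(t + 4) = 0. The curves meet at t = -4, 3.
On [-4, 3], v = -t**2 - 5*t + 7 is on top; that piece has area ∫[-4,3] (-t**2 - t + 12) dt = 343/6.

343/6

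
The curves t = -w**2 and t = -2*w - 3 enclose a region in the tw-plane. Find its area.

32/3

Both boundary curves give t as a function of w, so integrate with respect to w. Setting them equal: -w**2 + 2*w + 3 = 0, i.e. -(w - 3)*(w + 1) = 0, so they meet at w = -1, 3.
For w in [-1, 3], t = -w**2 is on the right; area = ∫[-1,3] (-w**2 + 2*w + 3) dw = 32/3.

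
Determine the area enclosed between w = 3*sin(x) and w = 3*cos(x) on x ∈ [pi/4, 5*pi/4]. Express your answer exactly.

6*sqrt(2)

On [pi/4, 5*pi/4], (3*sin(x)) - (3*cos(x)) = 3*sin(x) - 3*cos(x) is ≥ 0 throughout, so the area is a single integral of |3*sin(x) - 3*cos(x)|.
∫[pi/4,5*pi/4] (3*sin(x) - 3*cos(x)) dx = 6*sqrt(2).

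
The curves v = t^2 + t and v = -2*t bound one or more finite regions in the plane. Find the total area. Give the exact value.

Set the curves equal: t^2 + t = -2*t, so t^2 + 3*t = 0, which factors as t*(t + 3) = 0. The curves meet at t = -3, 0.
On [-3, 0], v = -2*t is on top; that piece has area ∫[-3,0] (-(t^2 + 3*t)) dt = 9/2.

9/2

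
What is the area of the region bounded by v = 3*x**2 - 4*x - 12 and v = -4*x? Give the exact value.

Set the curves equal: 3*x**2 - 4*x - 12 = -4*x, so 3*x**2 - 12 = 0, which factors as 3*(x - 2)*(x + 2) = 0. The curves meet at x = -2, 2.
On [-2, 2], v = -4*x is on top; that piece has area ∫[-2,2] (-(3*x**2 - 12)) dx = 32.

32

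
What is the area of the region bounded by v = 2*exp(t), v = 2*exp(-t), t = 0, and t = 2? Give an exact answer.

On [0, 2], (2*exp(t)) - (2*exp(-t)) = 2*exp(t) - 2*exp(-t) is ≥ 0 throughout, so the area is a single integral of |2*exp(t) - 2*exp(-t)|.
∫[0,2] (2*exp(t) - 2*exp(-t)) dt = -4 + 2*exp(-2) + 2*exp(2).

-4 + 2*exp(-2) + 2*exp(2)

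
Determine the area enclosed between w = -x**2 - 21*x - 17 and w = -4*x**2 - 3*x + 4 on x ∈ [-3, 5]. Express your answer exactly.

The difference (-x**2 - 21*x - 17) - (-4*x**2 - 3*x + 4) = 3*x**2 - 18*x - 21 changes sign at x = -1 inside [-3, 5], so split the integral there.
∫[-3,-1] (3*x**2 - 18*x - 21) dx = 56.
∫[-1,5] (3*x**2 - 18*x - 21) dx = -216; the area of that piece is 216.
Total area = 56 + 216 = 272.

272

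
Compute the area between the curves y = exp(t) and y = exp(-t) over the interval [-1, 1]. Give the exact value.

The difference (exp(t)) - (exp(-t)) = exp(t) - exp(-t) changes sign at t = 0 inside [-1, 1], so split the integral there.
∫[-1,0] (exp(t) - exp(-t)) dt = -exp(1) - exp(-1) + 2; the area of that piece is -2 + exp(-1) + exp(1).
∫[0,1] (exp(t) - exp(-t)) dt = -2 + exp(-1) + exp(1).
Total area = (-2 + exp(-1) + exp(1)) + (-2 + exp(-1) + exp(1)) = -4 + 2*exp(-1) + 2*exp(1).

-4 + 2*exp(-1) + 2*exp(1)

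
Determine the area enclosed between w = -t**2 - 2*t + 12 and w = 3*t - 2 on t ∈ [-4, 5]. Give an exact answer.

The difference (-t**2 - 2*t + 12) - (3*t - 2) = -t**2 - 5*t + 14 changes sign at t = 2 inside [-4, 5], so split the integral there.
∫[-4,2] (-t**2 - 5*t + 14) dt = 90.
∫[2,5] (-t**2 - 5*t + 14) dt = -99/2; the area of that piece is 99/2.
Total area = 90 + 99/2 = 279/2.

279/2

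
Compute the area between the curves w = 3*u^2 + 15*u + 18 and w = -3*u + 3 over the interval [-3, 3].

176

The difference (3*u^2 + 15*u + 18) - (-3*u + 3) = 3*u^2 + 18*u + 15 changes sign at u = -1 inside [-3, 3], so split the integral there.
∫[-3,-1] (3*u^2 + 18*u + 15) du = -16; the area of that piece is 16.
∫[-1,3] (3*u^2 + 18*u + 15) du = 160.
Total area = 16 + 160 = 176.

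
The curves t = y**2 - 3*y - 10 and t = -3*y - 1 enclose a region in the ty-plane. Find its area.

36

Both boundary curves give t as a function of y, so integrate with respect to y. Setting them equal: y**2 - 9 = 0, i.e. (y - 3)*(y + 3) = 0, so they meet at y = -3, 3.
For y in [-3, 3], t = y**2 - 3*y - 10 is on the left; area = ∫[-3,3] (-(y**2 - 9)) dy = 36.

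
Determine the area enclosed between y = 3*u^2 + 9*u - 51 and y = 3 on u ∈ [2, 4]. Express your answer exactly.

The difference (3*u^2 + 9*u - 51) - (3) = 3*u^2 + 9*u - 54 changes sign at u = 3 inside [2, 4], so split the integral there.
∫[2,3] (3*u^2 + 9*u - 54) du = -25/2; the area of that piece is 25/2.
∫[3,4] (3*u^2 + 9*u - 54) du = 29/2.
Total area = 25/2 + 29/2 = 27.

27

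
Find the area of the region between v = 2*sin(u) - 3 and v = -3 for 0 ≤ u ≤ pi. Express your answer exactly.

On [0, pi], (2*sin(u) - 3) - (-3) = 2*sin(u) is ≥ 0 throughout, so the area is a single integral of |2*sin(u)|.
∫[0,pi] (2*sin(u)) du = 4.

4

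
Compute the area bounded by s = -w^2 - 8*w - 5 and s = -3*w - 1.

9/2

Both boundary curves give s as a function of w, so integrate with respect to w. Setting them equal: -w^2 - 5*w - 4 = 0, i.e. -(w + 1)*(w + 4) = 0, so they meet at w = -4, -1.
For w in [-4, -1], s = -w^2 - 8*w - 5 is on the right; area = ∫[-4,-1] (-w^2 - 5*w - 4) dw = 9/2.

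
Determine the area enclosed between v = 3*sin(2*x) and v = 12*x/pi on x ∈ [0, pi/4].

On [0, pi/4], (3*sin(2*x)) - (12*x/pi) = -12*x/pi + 3*sin(2*x) is ≥ 0 throughout, so the area is a single integral of |-12*x/pi + 3*sin(2*x)|.
∫[0,pi/4] (-12*x/pi + 3*sin(2*x)) dx = 3/2 - 3*pi/8.

3/2 - 3*pi/8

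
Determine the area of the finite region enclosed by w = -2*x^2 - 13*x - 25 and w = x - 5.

Set the curves equal: -2*x^2 - 13*x - 25 = x - 5, so -2*x^2 - 14*x - 20 = 0, which factors as -2*(x + 2)*(x + 5) = 0. The curves meet at x = -5, -2.
On [-5, -2], w = -2*x^2 - 13*x - 25 is on top; that piece has area ∫[-5,-2] (-2*x^2 - 14*x - 20) dx = 9.

9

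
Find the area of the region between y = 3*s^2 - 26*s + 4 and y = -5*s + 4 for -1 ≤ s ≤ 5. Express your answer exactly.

149

The difference (3*s^2 - 26*s + 4) - (-5*s + 4) = 3*s^2 - 21*s changes sign at s = 0 inside [-1, 5], so split the integral there.
∫[-1,0] (3*s^2 - 21*s) ds = 23/2.
∫[0,5] (3*s^2 - 21*s) ds = -275/2; the area of that piece is 275/2.
Total area = 23/2 + 275/2 = 149.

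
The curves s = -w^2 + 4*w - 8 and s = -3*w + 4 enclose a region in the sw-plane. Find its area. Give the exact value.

Both boundary curves give s as a function of w, so integrate with respect to w. Setting them equal: -w^2 + 7*w - 12 = 0, i.e. -(w - 4)*(w - 3) = 0, so they meet at w = 3, 4.
For w in [3, 4], s = -w^2 + 4*w - 8 is on the right; area = ∫[3,4] (-w^2 + 7*w - 12) dw = 1/6.

1/6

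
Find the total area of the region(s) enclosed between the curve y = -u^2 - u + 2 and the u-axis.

9/2

The curve meets the u-axis where -u^2 - u + 2 = 0, i.e. -(u - 1)*(u + 2) = 0, at u = -2, 1.
On [-2, 1] the curve lies above the axis; ∫[-2,1] (-u^2 - u + 2) du = 9/2, giving area 9/2.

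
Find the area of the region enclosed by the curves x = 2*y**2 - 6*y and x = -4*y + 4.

Both boundary curves give x as a function of y, so integrate with respect to y. Setting them equal: 2*y**2 - 2*y - 4 = 0, i.e. 2*(y - 2)*(y + 1) = 0, so they meet at y = -1, 2.
For y in [-1, 2], x = 2*y**2 - 6*y is on the left; area = ∫[-1,2] (-(2*y**2 - 2*y - 4)) dy = 9.

9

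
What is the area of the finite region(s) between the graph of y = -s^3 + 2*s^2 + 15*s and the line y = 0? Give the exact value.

863/6

The curve meets the s-axis where -s^3 + 2*s^2 + 15*s = 0, i.e. -s*(s - 5)*(s + 3) = 0, at s = -3, 0, 5.
On [-3, 0] the curve lies below the axis; ∫[-3,0] (-s^3 + 2*s^2 + 15*s) ds = -117/4, giving area 117/4.
On [0, 5] the curve lies above the axis; ∫[0,5] (-s^3 + 2*s^2 + 15*s) ds = 1375/12, giving area 1375/12.
Total area = 117/4 + 1375/12 = 863/6.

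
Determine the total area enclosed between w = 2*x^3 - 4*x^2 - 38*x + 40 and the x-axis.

2521/6

The curve meets the x-axis where 2*x^3 - 4*x^2 - 38*x + 40 = 0, i.e. 2*(x - 5)*(x - 1)*(x + 4) = 0, at x = -4, 1, 5.
On [-4, 1] the curve lies above the axis; ∫[-4,1] (2*x^3 - 4*x^2 - 38*x + 40) dx = 1625/6, giving area 1625/6.
On [1, 5] the curve lies below the axis; ∫[1,5] (2*x^3 - 4*x^2 - 38*x + 40) dx = -448/3, giving area 448/3.
Total area = 1625/6 + 448/3 = 2521/6.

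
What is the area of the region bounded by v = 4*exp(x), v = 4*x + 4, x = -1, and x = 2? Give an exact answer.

On [-1, 2], (4*exp(x)) - (4*x + 4) = -4*x + 4*exp(x) - 4 is ≥ 0 throughout, so the area is a single integral of |-4*x + 4*exp(x) - 4|.
∫[-1,2] (-4*x + 4*exp(x) - 4) dx = -18 - 4*exp(-1) + 4*exp(2).

-18 - 4*exp(-1) + 4*exp(2)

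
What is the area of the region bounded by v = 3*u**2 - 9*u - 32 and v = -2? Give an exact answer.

Set the curves equal: 3*u**2 - 9*u - 32 = -2, so 3*u**2 - 9*u - 30 = 0, which factors as 3*(u - 5)*(u + 2) = 0. The curves meet at u = -2, 5.
On [-2, 5], v = -2 is on top; that piece has area ∫[-2,5] (-(3*u**2 - 9*u - 30)) du = 343/2.

343/2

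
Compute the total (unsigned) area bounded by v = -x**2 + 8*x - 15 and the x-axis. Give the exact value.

The curve meets the x-axis where -x**2 + 8*x - 15 = 0, i.e. -(x - 5)*(x - 3) = 0, at x = 3, 5.
On [3, 5] the curve lies above the axis; ∫[3,5] (-x**2 + 8*x - 15) dx = 4/3, giving area 4/3.

4/3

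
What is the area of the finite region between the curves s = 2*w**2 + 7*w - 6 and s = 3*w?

Both boundary curves give s as a function of w, so integrate with respect to w. Setting them equal: 2*w**2 + 4*w - 6 = 0, i.e. 2*(w - 1)*(w + 3) = 0, so they meet at w = -3, 1.
For w in [-3, 1], s = 2*w**2 + 7*w - 6 is on the left; area = ∫[-3,1] (-(2*w**2 + 4*w - 6)) dw = 64/3.

64/3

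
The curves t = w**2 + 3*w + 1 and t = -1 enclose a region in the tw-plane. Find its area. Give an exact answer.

Both boundary curves give t as a function of w, so integrate with respect to w. Setting them equal: w**2 + 3*w + 2 = 0, i.e. (w + 1)*(w + 2) = 0, so they meet at w = -2, -1.
For w in [-2, -1], t = w**2 + 3*w + 1 is on the left; area = ∫[-2,-1] (-(w**2 + 3*w + 2)) dw = 1/6.

1/6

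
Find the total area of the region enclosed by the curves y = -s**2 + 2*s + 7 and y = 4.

Set the curves equal: -s**2 + 2*s + 7 = 4, so -s**2 + 2*s + 3 = 0, which factors as -(s - 3)*(s + 1) = 0. The curves meet at s = -1, 3.
On [-1, 3], y = -s**2 + 2*s + 7 is on top; that piece has area ∫[-1,3] (-s**2 + 2*s + 3) ds = 32/3.

32/3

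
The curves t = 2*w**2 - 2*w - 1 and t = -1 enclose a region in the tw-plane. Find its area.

Both boundary curves give t as a function of w, so integrate with respect to w. Setting them equal: 2*w**2 - 2*w = 0, i.e. 2*w*(w - 1) = 0, so they meet at w = 0, 1.
For w in [0, 1], t = 2*w**2 - 2*w - 1 is on the left; area = ∫[0,1] (-(2*w**2 - 2*w)) dw = 1/3.

1/3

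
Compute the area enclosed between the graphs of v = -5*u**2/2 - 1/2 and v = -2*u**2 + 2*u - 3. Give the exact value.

18

Set the curves equal: -5*u**2/2 - 1/2 = -2*u**2 + 2*u - 3, so -u**2/2 - 2*u + 5/2 = 0, which factors as -(u - 1)*(u + 5)/2 = 0. The curves meet at u = -5, 1.
On [-5, 1], v = -5*u**2/2 - 1/2 is on top; that piece has area ∫[-5,1] (-u**2/2 - 2*u + 5/2) du = 18.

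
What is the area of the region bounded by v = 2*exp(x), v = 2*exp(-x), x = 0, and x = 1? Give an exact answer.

-4 + 2*exp(-1) + 2*exp(1)

On [0, 1], (2*exp(x)) - (2*exp(-x)) = 2*exp(x) - 2*exp(-x) is ≥ 0 throughout, so the area is a single integral of |2*exp(x) - 2*exp(-x)|.
∫[0,1] (2*exp(x) - 2*exp(-x)) dx = -4 + 2*exp(-1) + 2*exp(1).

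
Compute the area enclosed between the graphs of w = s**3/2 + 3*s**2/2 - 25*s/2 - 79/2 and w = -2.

Set the curves equal: s**3/2 + 3*s**2/2 - 25*s/2 - 79/2 = -2, so s**3/2 + 3*s**2/2 - 25*s/2 - 75/2 = 0, which factors as (s - 5)*(s + 3)*(s + 5)/2 = 0. The curves meet at s = -5, -3, 5.
On [-5, -3], w = s**3/2 + 3*s**2/2 - 25*s/2 - 79/2 is on top; that piece has area ∫[-5,-3] (s**3/2 + 3*s**2/2 - 25*s/2 - 75/2) ds = 6.
On [-3, 5], w = -2 is on top; that piece has area ∫[-3,5] (-(s**3/2 + 3*s**2/2 - 25*s/2 - 75/2)) ds = 256.
Total enclosed area = 6 + 256 = 262.

262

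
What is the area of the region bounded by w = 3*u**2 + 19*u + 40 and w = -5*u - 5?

Set the curves equal: 3*u**2 + 19*u + 40 = -5*u - 5, so 3*u**2 + 24*u + 45 = 0, which factors as 3*(u + 3)*(u + 5) = 0. The curves meet at u = -5, -3.
On [-5, -3], w = -5*u - 5 is on top; that piece has area ∫[-5,-3] (-(3*u**2 + 24*u + 45)) du = 4.

4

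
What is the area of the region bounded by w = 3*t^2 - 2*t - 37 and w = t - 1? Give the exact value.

Set the curves equal: 3*t^2 - 2*t - 37 = t - 1, so 3*t^2 - 3*t - 36 = 0, which factors as 3*(t - 4)*(t + 3) = 0. The curves meet at t = -3, 4.
On [-3, 4], w = t - 1 is on top; that piece has area ∫[-3,4] (-(3*t^2 - 3*t - 36)) dt = 343/2.

343/2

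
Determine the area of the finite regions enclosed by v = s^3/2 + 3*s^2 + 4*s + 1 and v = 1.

Set the curves equal: s^3/2 + 3*s^2 + 4*s + 1 = 1, so s^3/2 + 3*s^2 + 4*s = 0, which factors as s*(s + 2)*(s + 4)/2 = 0. The curves meet at s = -4, -2, 0.
On [-4, -2], v = s^3/2 + 3*s^2 + 4*s + 1 is on top; that piece has area ∫[-4,-2] (s^3/2 + 3*s^2 + 4*s) ds = 2.
On [-2, 0], v = 1 is on top; that piece has area ∫[-2,0] (-(s^3/2 + 3*s^2 + 4*s)) ds = 2.
Total enclosed area = 2 + 2 = 4.

4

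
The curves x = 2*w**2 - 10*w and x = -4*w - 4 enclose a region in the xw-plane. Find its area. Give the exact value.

1/3

Both boundary curves give x as a function of w, so integrate with respect to w. Setting them equal: 2*w**2 - 6*w + 4 = 0, i.e. 2*(w - 2)*(w - 1) = 0, so they meet at w = 1, 2.
For w in [1, 2], x = 2*w**2 - 10*w is on the left; area = ∫[1,2] (-(2*w**2 - 6*w + 4)) dw = 1/3.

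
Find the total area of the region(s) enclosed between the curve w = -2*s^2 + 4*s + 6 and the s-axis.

64/3

The curve meets the s-axis where -2*s^2 + 4*s + 6 = 0, i.e. -2*(s - 3)*(s + 1) = 0, at s = -1, 3.
On [-1, 3] the curve lies above the axis; ∫[-1,3] (-2*s^2 + 4*s + 6) ds = 64/3, giving area 64/3.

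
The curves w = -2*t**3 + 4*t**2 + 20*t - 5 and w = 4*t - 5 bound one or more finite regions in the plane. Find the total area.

Set the curves equal: -2*t**3 + 4*t**2 + 20*t - 5 = 4*t - 5, so -2*t**3 + 4*t**2 + 16*t = 0, which factors as -2*t*(t - 4)*(t + 2) = 0. The curves meet at t = -2, 0, 4.
On [-2, 0], w = 4*t - 5 is on top; that piece has area ∫[-2,0] (-(-2*t**3 + 4*t**2 + 16*t)) dt = 40/3.
On [0, 4], w = -2*t**3 + 4*t**2 + 20*t - 5 is on top; that piece has area ∫[0,4] (-2*t**3 + 4*t**2 + 16*t) dt = 256/3.
Total enclosed area = 40/3 + 256/3 = 296/3.

296/3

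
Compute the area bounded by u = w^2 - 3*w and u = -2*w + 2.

Both boundary curves give u as a function of w, so integrate with respect to w. Setting them equal: w^2 - w - 2 = 0, i.e. (w - 2)*(w + 1) = 0, so they meet at w = -1, 2.
For w in [-1, 2], u = w^2 - 3*w is on the left; area = ∫[-1,2] (-(w^2 - w - 2)) dw = 9/2.

9/2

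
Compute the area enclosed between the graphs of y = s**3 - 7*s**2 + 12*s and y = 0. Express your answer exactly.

Set the curves equal: s**3 - 7*s**2 + 12*s = 0, so s**3 - 7*s**2 + 12*s = 0, which factors as s*(s - 4)*(s - 3) = 0. The curves meet at s = 0, 3, 4.
On [0, 3], y = s**3 - 7*s**2 + 12*s is on top; that piece has area ∫[0,3] (s**3 - 7*s**2 + 12*s) ds = 45/4.
On [3, 4], y = 0 is on top; that piece has area ∫[3,4] (-(s**3 - 7*s**2 + 12*s)) ds = 7/12.
Total enclosed area = 45/4 + 7/12 = 71/6.

71/6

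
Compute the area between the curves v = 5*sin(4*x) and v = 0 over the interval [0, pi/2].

The difference (5*sin(4*x)) - (0) = 5*sin(4*x) changes sign at x = pi/4 inside [0, pi/2], so split the integral there.
∫[0,pi/4] (5*sin(4*x)) dx = 5/2.
∫[pi/4,pi/2] (5*sin(4*x)) dx = -5/2; the area of that piece is 5/2.
Total area = 5/2 + 5/2 = 5.

5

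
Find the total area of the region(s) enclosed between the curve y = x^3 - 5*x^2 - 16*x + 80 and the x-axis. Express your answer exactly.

The curve meets the x-axis where x^3 - 5*x^2 - 16*x + 80 = 0, i.e. (x - 5)*(x - 4)*(x + 4) = 0, at x = -4, 4, 5.
On [-4, 4] the curve lies above the axis; ∫[-4,4] (x^3 - 5*x^2 - 16*x + 80) dx = 1280/3, giving area 1280/3.
On [4, 5] the curve lies below the axis; ∫[4,5] (x^3 - 5*x^2 - 16*x + 80) dx = -17/12, giving area 17/12.
Total area = 1280/3 + 17/12 = 5137/12.

5137/12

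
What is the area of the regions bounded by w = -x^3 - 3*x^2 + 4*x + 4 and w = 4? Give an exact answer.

131/4

Set the curves equal: -x^3 - 3*x^2 + 4*x + 4 = 4, so -x^3 - 3*x^2 + 4*x = 0, which factors as -x*(x - 1)*(x + 4) = 0. The curves meet at x = -4, 0, 1.
On [-4, 0], w = 4 is on top; that piece has area ∫[-4,0] (-(-x^3 - 3*x^2 + 4*x)) dx = 32.
On [0, 1], w = -x^3 - 3*x^2 + 4*x + 4 is on top; that piece has area ∫[0,1] (-x^3 - 3*x^2 + 4*x) dx = 3/4.
Total enclosed area = 32 + 3/4 = 131/4.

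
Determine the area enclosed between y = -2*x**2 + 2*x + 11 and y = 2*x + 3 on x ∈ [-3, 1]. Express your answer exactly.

68/3

The difference (-2*x**2 + 2*x + 11) - (2*x + 3) = -2*x**2 + 8 changes sign at x = -2 inside [-3, 1], so split the integral there.
∫[-3,-2] (-2*x**2 + 8) dx = -14/3; the area of that piece is 14/3.
∫[-2,1] (-2*x**2 + 8) dx = 18.
Total area = 14/3 + 18 = 68/3.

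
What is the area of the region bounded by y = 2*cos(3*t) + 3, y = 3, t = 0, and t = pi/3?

4/3

The difference (2*cos(3*t) + 3) - (3) = 2*cos(3*t) changes sign at t = pi/6 inside [0, pi/3], so split the integral there.
∫[0,pi/6] (2*cos(3*t)) dt = 2/3.
∫[pi/6,pi/3] (2*cos(3*t)) dt = -2/3; the area of that piece is 2/3.
Total area = 2/3 + 2/3 = 4/3.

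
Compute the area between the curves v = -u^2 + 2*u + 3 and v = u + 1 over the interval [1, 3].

The difference (-u^2 + 2*u + 3) - (u + 1) = -u^2 + u + 2 changes sign at u = 2 inside [1, 3], so split the integral there.
∫[1,2] (-u^2 + u + 2) du = 7/6.
∫[2,3] (-u^2 + u + 2) du = -11/6; the area of that piece is 11/6.
Total area = 7/6 + 11/6 = 3.

3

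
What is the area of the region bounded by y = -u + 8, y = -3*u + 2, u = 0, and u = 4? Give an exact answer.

40

On [0, 4], (-u + 8) - (-3*u + 2) = 2*u + 6 is ≥ 0 throughout, so the area is a single integral of |2*u + 6|.
∫[0,4] (2*u + 6) du = 40.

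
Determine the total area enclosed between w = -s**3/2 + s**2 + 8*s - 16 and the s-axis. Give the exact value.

284/3

The curve meets the s-axis where -s**3/2 + s**2 + 8*s - 16 = 0, i.e. -(s - 4)*(s - 2)*(s + 4)/2 = 0, at s = -4, 2, 4.
On [-4, 2] the curve lies below the axis; ∫[-4,2] (-s**3/2 + s**2 + 8*s - 16) ds = -90, giving area 90.
On [2, 4] the curve lies above the axis; ∫[2,4] (-s**3/2 + s**2 + 8*s - 16) ds = 14/3, giving area 14/3.
Total area = 90 + 14/3 = 284/3.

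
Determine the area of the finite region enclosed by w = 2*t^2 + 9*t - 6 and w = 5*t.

64/3

Set the curves equal: 2*t^2 + 9*t - 6 = 5*t, so 2*t^2 + 4*t - 6 = 0, which factors as 2*(t - 1)*(t + 3) = 0. The curves meet at t = -3, 1.
On [-3, 1], w = 5*t is on top; that piece has area ∫[-3,1] (-(2*t^2 + 4*t - 6)) dt = 64/3.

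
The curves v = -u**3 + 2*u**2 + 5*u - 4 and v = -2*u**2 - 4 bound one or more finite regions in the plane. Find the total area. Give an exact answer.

443/6

Set the curves equal: -u**3 + 2*u**2 + 5*u - 4 = -2*u**2 - 4, so -u**3 + 4*u**2 + 5*u = 0, which factors as -u*(u - 5)*(u + 1) = 0. The curves meet at u = -1, 0, 5.
On [-1, 0], v = -2*u**2 - 4 is on top; that piece has area ∫[-1,0] (-(-u**3 + 4*u**2 + 5*u)) du = 11/12.
On [0, 5], v = -u**3 + 2*u**2 + 5*u - 4 is on top; that piece has area ∫[0,5] (-u**3 + 4*u**2 + 5*u) du = 875/12.
Total enclosed area = 11/12 + 875/12 = 443/6.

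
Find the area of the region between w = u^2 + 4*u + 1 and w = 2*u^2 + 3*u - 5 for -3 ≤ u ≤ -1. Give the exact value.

The difference (u^2 + 4*u + 1) - (2*u^2 + 3*u - 5) = -u^2 + u + 6 changes sign at u = -2 inside [-3, -1], so split the integral there.
∫[-3,-2] (-u^2 + u + 6) du = -17/6; the area of that piece is 17/6.
∫[-2,-1] (-u^2 + u + 6) du = 13/6.
Total area = 17/6 + 13/6 = 5.

5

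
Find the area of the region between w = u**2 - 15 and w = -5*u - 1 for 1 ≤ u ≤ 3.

The difference (u**2 - 15) - (-5*u - 1) = u**2 + 5*u - 14 changes sign at u = 2 inside [1, 3], so split the integral there.
∫[1,2] (u**2 + 5*u - 14) du = -25/6; the area of that piece is 25/6.
∫[2,3] (u**2 + 5*u - 14) du = 29/6.
Total area = 25/6 + 29/6 = 9.

9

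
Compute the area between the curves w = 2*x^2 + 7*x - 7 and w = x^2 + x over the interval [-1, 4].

175/3

The difference (2*x^2 + 7*x - 7) - (x^2 + x) = x^2 + 6*x - 7 changes sign at x = 1 inside [-1, 4], so split the integral there.
∫[-1,1] (x^2 + 6*x - 7) dx = -40/3; the area of that piece is 40/3.
∫[1,4] (x^2 + 6*x - 7) dx = 45.
Total area = 40/3 + 45 = 175/3.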